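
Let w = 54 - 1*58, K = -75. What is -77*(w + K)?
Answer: 6083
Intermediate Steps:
w = -4 (w = 54 - 58 = -4)
-77*(w + K) = -77*(-4 - 75) = -77*(-79) = 6083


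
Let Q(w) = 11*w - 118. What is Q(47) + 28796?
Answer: 29195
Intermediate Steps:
Q(w) = -118 + 11*w
Q(47) + 28796 = (-118 + 11*47) + 28796 = (-118 + 517) + 28796 = 399 + 28796 = 29195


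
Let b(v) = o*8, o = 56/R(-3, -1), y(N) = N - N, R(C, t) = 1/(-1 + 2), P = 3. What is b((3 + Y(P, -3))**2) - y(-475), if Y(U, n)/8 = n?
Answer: 448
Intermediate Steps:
Y(U, n) = 8*n
R(C, t) = 1 (R(C, t) = 1/1 = 1)
y(N) = 0
o = 56 (o = 56/1 = 56*1 = 56)
b(v) = 448 (b(v) = 56*8 = 448)
b((3 + Y(P, -3))**2) - y(-475) = 448 - 1*0 = 448 + 0 = 448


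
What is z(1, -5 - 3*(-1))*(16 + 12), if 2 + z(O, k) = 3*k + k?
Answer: -280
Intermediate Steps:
z(O, k) = -2 + 4*k (z(O, k) = -2 + (3*k + k) = -2 + 4*k)
z(1, -5 - 3*(-1))*(16 + 12) = (-2 + 4*(-5 - 3*(-1)))*(16 + 12) = (-2 + 4*(-5 + 3))*28 = (-2 + 4*(-2))*28 = (-2 - 8)*28 = -10*28 = -280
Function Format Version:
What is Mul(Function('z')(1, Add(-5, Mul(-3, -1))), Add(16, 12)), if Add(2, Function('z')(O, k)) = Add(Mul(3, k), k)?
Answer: -280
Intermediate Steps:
Function('z')(O, k) = Add(-2, Mul(4, k)) (Function('z')(O, k) = Add(-2, Add(Mul(3, k), k)) = Add(-2, Mul(4, k)))
Mul(Function('z')(1, Add(-5, Mul(-3, -1))), Add(16, 12)) = Mul(Add(-2, Mul(4, Add(-5, Mul(-3, -1)))), Add(16, 12)) = Mul(Add(-2, Mul(4, Add(-5, 3))), 28) = Mul(Add(-2, Mul(4, -2)), 28) = Mul(Add(-2, -8), 28) = Mul(-10, 28) = -280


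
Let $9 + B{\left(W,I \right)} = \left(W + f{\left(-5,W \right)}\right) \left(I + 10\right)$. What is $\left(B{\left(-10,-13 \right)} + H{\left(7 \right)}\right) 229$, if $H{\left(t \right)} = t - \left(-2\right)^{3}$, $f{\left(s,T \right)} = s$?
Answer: $11679$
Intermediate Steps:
$H{\left(t \right)} = 8 + t$ ($H{\left(t \right)} = t - -8 = t + 8 = 8 + t$)
$B{\left(W,I \right)} = -9 + \left(-5 + W\right) \left(10 + I\right)$ ($B{\left(W,I \right)} = -9 + \left(W - 5\right) \left(I + 10\right) = -9 + \left(-5 + W\right) \left(10 + I\right)$)
$\left(B{\left(-10,-13 \right)} + H{\left(7 \right)}\right) 229 = \left(\left(-59 - -65 + 10 \left(-10\right) - -130\right) + \left(8 + 7\right)\right) 229 = \left(\left(-59 + 65 - 100 + 130\right) + 15\right) 229 = \left(36 + 15\right) 229 = 51 \cdot 229 = 11679$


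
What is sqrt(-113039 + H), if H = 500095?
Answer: 4*sqrt(24191) ≈ 622.14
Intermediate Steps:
sqrt(-113039 + H) = sqrt(-113039 + 500095) = sqrt(387056) = 4*sqrt(24191)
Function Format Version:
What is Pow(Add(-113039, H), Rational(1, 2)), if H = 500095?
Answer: Mul(4, Pow(24191, Rational(1, 2))) ≈ 622.14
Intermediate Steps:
Pow(Add(-113039, H), Rational(1, 2)) = Pow(Add(-113039, 500095), Rational(1, 2)) = Pow(387056, Rational(1, 2)) = Mul(4, Pow(24191, Rational(1, 2)))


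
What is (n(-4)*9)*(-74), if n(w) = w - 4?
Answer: 5328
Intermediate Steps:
n(w) = -4 + w
(n(-4)*9)*(-74) = ((-4 - 4)*9)*(-74) = -8*9*(-74) = -72*(-74) = 5328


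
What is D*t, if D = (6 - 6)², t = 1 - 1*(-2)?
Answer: 0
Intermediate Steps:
t = 3 (t = 1 + 2 = 3)
D = 0 (D = 0² = 0)
D*t = 0*3 = 0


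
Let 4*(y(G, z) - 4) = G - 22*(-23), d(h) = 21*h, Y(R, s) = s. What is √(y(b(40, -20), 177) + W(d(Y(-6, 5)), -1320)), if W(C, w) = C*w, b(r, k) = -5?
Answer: I*√553883/2 ≈ 372.12*I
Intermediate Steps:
y(G, z) = 261/2 + G/4 (y(G, z) = 4 + (G - 22*(-23))/4 = 4 + (G + 506)/4 = 4 + (506 + G)/4 = 4 + (253/2 + G/4) = 261/2 + G/4)
√(y(b(40, -20), 177) + W(d(Y(-6, 5)), -1320)) = √((261/2 + (¼)*(-5)) + (21*5)*(-1320)) = √((261/2 - 5/4) + 105*(-1320)) = √(517/4 - 138600) = √(-553883/4) = I*√553883/2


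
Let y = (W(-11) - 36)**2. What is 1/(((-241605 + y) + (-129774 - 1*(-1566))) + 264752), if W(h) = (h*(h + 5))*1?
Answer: -1/104161 ≈ -9.6005e-6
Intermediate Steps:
W(h) = h*(5 + h) (W(h) = (h*(5 + h))*1 = h*(5 + h))
y = 900 (y = (-11*(5 - 11) - 36)**2 = (-11*(-6) - 36)**2 = (66 - 36)**2 = 30**2 = 900)
1/(((-241605 + y) + (-129774 - 1*(-1566))) + 264752) = 1/(((-241605 + 900) + (-129774 - 1*(-1566))) + 264752) = 1/((-240705 + (-129774 + 1566)) + 264752) = 1/((-240705 - 128208) + 264752) = 1/(-368913 + 264752) = 1/(-104161) = -1/104161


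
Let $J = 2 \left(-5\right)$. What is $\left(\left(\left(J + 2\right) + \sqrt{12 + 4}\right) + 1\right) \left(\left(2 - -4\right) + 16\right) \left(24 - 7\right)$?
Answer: $-1122$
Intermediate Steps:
$J = -10$
$\left(\left(\left(J + 2\right) + \sqrt{12 + 4}\right) + 1\right) \left(\left(2 - -4\right) + 16\right) \left(24 - 7\right) = \left(\left(\left(-10 + 2\right) + \sqrt{12 + 4}\right) + 1\right) \left(\left(2 - -4\right) + 16\right) \left(24 - 7\right) = \left(\left(-8 + \sqrt{16}\right) + 1\right) \left(\left(2 + 4\right) + 16\right) 17 = \left(\left(-8 + 4\right) + 1\right) \left(6 + 16\right) 17 = \left(-4 + 1\right) 22 \cdot 17 = \left(-3\right) 374 = -1122$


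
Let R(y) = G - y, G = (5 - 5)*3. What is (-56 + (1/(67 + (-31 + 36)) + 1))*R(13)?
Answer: 51467/72 ≈ 714.82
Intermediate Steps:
G = 0 (G = 0*3 = 0)
R(y) = -y (R(y) = 0 - y = -y)
(-56 + (1/(67 + (-31 + 36)) + 1))*R(13) = (-56 + (1/(67 + (-31 + 36)) + 1))*(-1*13) = (-56 + (1/(67 + 5) + 1))*(-13) = (-56 + (1/72 + 1))*(-13) = (-56 + 73/72)*(-13) = -3959/72*(-13) = 51467/72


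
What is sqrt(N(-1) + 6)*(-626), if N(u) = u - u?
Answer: -626*sqrt(6) ≈ -1533.4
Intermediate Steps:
N(u) = 0
sqrt(N(-1) + 6)*(-626) = sqrt(0 + 6)*(-626) = sqrt(6)*(-626) = -626*sqrt(6)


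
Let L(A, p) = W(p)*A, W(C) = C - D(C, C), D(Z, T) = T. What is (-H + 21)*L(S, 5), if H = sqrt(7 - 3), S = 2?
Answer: 0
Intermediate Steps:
W(C) = 0 (W(C) = C - C = 0)
L(A, p) = 0 (L(A, p) = 0*A = 0)
H = 2 (H = sqrt(4) = 2)
(-H + 21)*L(S, 5) = (-1*2 + 21)*0 = (-2 + 21)*0 = 19*0 = 0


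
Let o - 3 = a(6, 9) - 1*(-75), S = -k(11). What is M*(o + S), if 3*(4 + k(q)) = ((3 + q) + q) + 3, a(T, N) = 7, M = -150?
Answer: -11950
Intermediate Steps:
k(q) = -2 + 2*q/3 (k(q) = -4 + (((3 + q) + q) + 3)/3 = -4 + ((3 + 2*q) + 3)/3 = -4 + (6 + 2*q)/3 = -4 + (2 + 2*q/3) = -2 + 2*q/3)
S = -16/3 (S = -(-2 + (⅔)*11) = -(-2 + 22/3) = -1*16/3 = -16/3 ≈ -5.3333)
o = 85 (o = 3 + (7 - 1*(-75)) = 3 + (7 + 75) = 3 + 82 = 85)
M*(o + S) = -150*(85 - 16/3) = -150*239/3 = -11950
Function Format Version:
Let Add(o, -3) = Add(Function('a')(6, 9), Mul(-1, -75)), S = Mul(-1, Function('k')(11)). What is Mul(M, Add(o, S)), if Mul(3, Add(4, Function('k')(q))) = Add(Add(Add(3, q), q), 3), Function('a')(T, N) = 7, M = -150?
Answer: -11950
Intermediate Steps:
Function('k')(q) = Add(-2, Mul(Rational(2, 3), q)) (Function('k')(q) = Add(-4, Mul(Rational(1, 3), Add(Add(Add(3, q), q), 3))) = Add(-4, Mul(Rational(1, 3), Add(Add(3, Mul(2, q)), 3))) = Add(-4, Mul(Rational(1, 3), Add(6, Mul(2, q)))) = Add(-4, Add(2, Mul(Rational(2, 3), q))) = Add(-2, Mul(Rational(2, 3), q)))
S = Rational(-16, 3) (S = Mul(-1, Add(-2, Mul(Rational(2, 3), 11))) = Mul(-1, Add(-2, Rational(22, 3))) = Mul(-1, Rational(16, 3)) = Rational(-16, 3) ≈ -5.3333)
o = 85 (o = Add(3, Add(7, Mul(-1, -75))) = Add(3, Add(7, 75)) = Add(3, 82) = 85)
Mul(M, Add(o, S)) = Mul(-150, Add(85, Rational(-16, 3))) = Mul(-150, Rational(239, 3)) = -11950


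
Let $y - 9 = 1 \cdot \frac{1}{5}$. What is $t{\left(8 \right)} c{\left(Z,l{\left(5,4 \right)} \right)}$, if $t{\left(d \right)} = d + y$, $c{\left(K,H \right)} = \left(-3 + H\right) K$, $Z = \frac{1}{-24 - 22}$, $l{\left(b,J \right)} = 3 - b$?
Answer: $\frac{43}{23} \approx 1.8696$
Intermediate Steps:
$y = \frac{46}{5}$ ($y = 9 + 1 \cdot \frac{1}{5} = 9 + \frac{1}{5} = \frac{46}{5} \approx 9.2$)
$Z = - \frac{1}{46}$ ($Z = \frac{1}{-46} = - \frac{1}{46} \approx -0.021739$)
$c{\left(K,H \right)} = K \left(-3 + H\right)$
$t{\left(d \right)} = \frac{46}{5} + d$ ($t{\left(d \right)} = d + \frac{46}{5} = \frac{46}{5} + d$)
$t{\left(8 \right)} c{\left(Z,l{\left(5,4 \right)} \right)} = \left(\frac{46}{5} + 8\right) \left(- \frac{-3 + \left(3 - 5\right)}{46}\right) = \frac{86 \left(- \frac{-3 + \left(3 - 5\right)}{46}\right)}{5} = \frac{86 \left(- \frac{-3 - 2}{46}\right)}{5} = \frac{86 \left(\left(- \frac{1}{46}\right) \left(-5\right)\right)}{5} = \frac{86}{5} \cdot \frac{5}{46} = \frac{43}{23}$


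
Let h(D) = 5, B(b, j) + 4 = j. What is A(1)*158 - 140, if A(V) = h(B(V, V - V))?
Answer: 650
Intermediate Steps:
B(b, j) = -4 + j
A(V) = 5
A(1)*158 - 140 = 5*158 - 140 = 790 - 140 = 650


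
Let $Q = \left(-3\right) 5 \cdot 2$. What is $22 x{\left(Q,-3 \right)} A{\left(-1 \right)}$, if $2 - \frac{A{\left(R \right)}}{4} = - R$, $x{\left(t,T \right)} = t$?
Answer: $-2640$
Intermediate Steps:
$Q = -30$ ($Q = \left(-15\right) 2 = -30$)
$A{\left(R \right)} = 8 + 4 R$ ($A{\left(R \right)} = 8 - 4 \left(- R\right) = 8 + 4 R$)
$22 x{\left(Q,-3 \right)} A{\left(-1 \right)} = 22 \left(-30\right) \left(8 + 4 \left(-1\right)\right) = - 660 \left(8 - 4\right) = \left(-660\right) 4 = -2640$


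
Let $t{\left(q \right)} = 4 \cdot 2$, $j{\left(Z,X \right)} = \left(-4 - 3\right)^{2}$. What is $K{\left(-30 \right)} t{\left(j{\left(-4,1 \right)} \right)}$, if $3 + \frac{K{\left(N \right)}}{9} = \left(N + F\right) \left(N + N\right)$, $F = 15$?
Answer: $64584$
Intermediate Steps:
$j{\left(Z,X \right)} = 49$ ($j{\left(Z,X \right)} = \left(-7\right)^{2} = 49$)
$t{\left(q \right)} = 8$
$K{\left(N \right)} = -27 + 18 N \left(15 + N\right)$ ($K{\left(N \right)} = -27 + 9 \left(N + 15\right) \left(N + N\right) = -27 + 9 \left(15 + N\right) 2 N = -27 + 9 \cdot 2 N \left(15 + N\right) = -27 + 18 N \left(15 + N\right)$)
$K{\left(-30 \right)} t{\left(j{\left(-4,1 \right)} \right)} = \left(-27 + 18 \left(-30\right)^{2} + 270 \left(-30\right)\right) 8 = \left(-27 + 18 \cdot 900 - 8100\right) 8 = \left(-27 + 16200 - 8100\right) 8 = 8073 \cdot 8 = 64584$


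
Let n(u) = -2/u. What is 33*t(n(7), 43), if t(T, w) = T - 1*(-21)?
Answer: 4785/7 ≈ 683.57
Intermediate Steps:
t(T, w) = 21 + T (t(T, w) = T + 21 = 21 + T)
33*t(n(7), 43) = 33*(21 - 2/7) = 33*(145/7) = 4785/7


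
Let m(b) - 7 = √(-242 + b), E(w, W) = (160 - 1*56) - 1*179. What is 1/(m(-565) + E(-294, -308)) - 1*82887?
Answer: -450159365/5431 - I*√807/5431 ≈ -82887.0 - 0.0052307*I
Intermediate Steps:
E(w, W) = -75 (E(w, W) = (160 - 56) - 179 = 104 - 179 = -75)
m(b) = 7 + √(-242 + b)
1/(m(-565) + E(-294, -308)) - 1*82887 = 1/((7 + √(-242 - 565)) - 75) - 1*82887 = 1/((7 + √(-807)) - 75) - 82887 = 1/((7 + I*√807) - 75) - 82887 = 1/(-68 + I*√807) - 82887 = -82887 + 1/(-68 + I*√807)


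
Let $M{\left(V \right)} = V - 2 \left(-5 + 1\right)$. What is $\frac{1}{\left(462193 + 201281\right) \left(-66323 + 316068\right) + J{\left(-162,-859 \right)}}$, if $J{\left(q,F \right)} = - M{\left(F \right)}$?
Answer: $\frac{1}{165699314981} \approx 6.035 \cdot 10^{-12}$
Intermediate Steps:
$M{\left(V \right)} = 8 + V$ ($M{\left(V \right)} = V - 2 \left(-4\right) = V - -8 = V + 8 = 8 + V$)
$J{\left(q,F \right)} = -8 - F$ ($J{\left(q,F \right)} = - (8 + F) = -8 - F$)
$\frac{1}{\left(462193 + 201281\right) \left(-66323 + 316068\right) + J{\left(-162,-859 \right)}} = \frac{1}{\left(462193 + 201281\right) \left(-66323 + 316068\right) - -851} = \frac{1}{663474 \cdot 249745 + \left(-8 + 859\right)} = \frac{1}{165699314130 + 851} = \frac{1}{165699314981}$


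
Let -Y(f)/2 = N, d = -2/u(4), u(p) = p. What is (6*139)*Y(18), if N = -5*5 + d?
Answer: 42534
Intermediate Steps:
d = -1/2 (d = -2/4 = -2*1/4 = -1/2 ≈ -0.50000)
N = -51/2 (N = -5*5 - 1/2 = -25 - 1/2 = -51/2 ≈ -25.500)
Y(f) = 51 (Y(f) = -2*(-51/2) = 51)
(6*139)*Y(18) = (6*139)*51 = 834*51 = 42534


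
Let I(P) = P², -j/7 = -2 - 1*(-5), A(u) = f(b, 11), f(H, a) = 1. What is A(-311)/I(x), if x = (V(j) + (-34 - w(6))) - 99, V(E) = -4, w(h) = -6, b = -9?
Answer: 1/17161 ≈ 5.8272e-5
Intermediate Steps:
A(u) = 1
j = -21 (j = -7*(-2 - 1*(-5)) = -7*(-2 + 5) = -7*3 = -21)
x = -131 (x = (-4 + (-34 - 1*(-6))) - 99 = (-4 + (-34 + 6)) - 99 = (-4 - 28) - 99 = -32 - 99 = -131)
A(-311)/I(x) = 1/(-131)² = 1/17161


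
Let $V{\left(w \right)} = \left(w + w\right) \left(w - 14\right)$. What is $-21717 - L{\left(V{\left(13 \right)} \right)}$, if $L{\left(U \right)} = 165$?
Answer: $-21882$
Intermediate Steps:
$V{\left(w \right)} = 2 w \left(-14 + w\right)$ ($V{\left(w \right)} = 2 w \left(w - 14\right) = 2 w \left(-14 + w\right)$)
$-21717 - L{\left(V{\left(13 \right)} \right)} = -21717 - 165 = -21882$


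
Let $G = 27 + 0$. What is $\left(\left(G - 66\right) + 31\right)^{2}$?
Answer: $64$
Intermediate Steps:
$G = 27$
$\left(\left(G - 66\right) + 31\right)^{2} = \left(\left(27 - 66\right) + 31\right)^{2} = \left(-39 + 31\right)^{2} = \left(-8\right)^{2} = 64$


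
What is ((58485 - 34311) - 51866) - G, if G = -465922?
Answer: 438230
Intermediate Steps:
((58485 - 34311) - 51866) - G = ((58485 - 34311) - 51866) - 1*(-465922) = (24174 - 51866) + 465922 = -27692 + 465922 = 438230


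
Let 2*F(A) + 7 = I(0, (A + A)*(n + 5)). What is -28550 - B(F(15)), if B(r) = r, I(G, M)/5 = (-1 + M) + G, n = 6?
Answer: -29369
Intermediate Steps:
I(G, M) = -5 + 5*G + 5*M (I(G, M) = 5*((-1 + M) + G) = 5*(-1 + G + M) = -5 + 5*G + 5*M)
F(A) = -6 + 55*A (F(A) = -7/2 + (-5 + 5*0 + 5*((A + A)*(6 + 5)))/2 = -7/2 + (-5 + 0 + 5*((2*A)*11))/2 = -7/2 + (-5 + 0 + 5*(22*A))/2 = -7/2 + (-5 + 0 + 110*A)/2 = -7/2 + (-5 + 110*A)/2 = -7/2 + (-5/2 + 55*A) = -6 + 55*A)
-28550 - B(F(15)) = -28550 - (-6 + 55*15) = -28550 - (-6 + 825) = -28550 - 1*819 = -28550 - 819 = -29369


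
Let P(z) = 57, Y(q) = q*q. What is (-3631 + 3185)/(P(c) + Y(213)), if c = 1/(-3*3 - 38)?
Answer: -223/22713 ≈ -0.0098182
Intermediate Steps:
Y(q) = q²
c = -1/47 (c = 1/(-9 - 38) = 1/(-47) = -1/47 ≈ -0.021277)
(-3631 + 3185)/(P(c) + Y(213)) = (-3631 + 3185)/(57 + 213²) = -446/(57 + 45369) = -446/45426 = -446*1/45426 = -223/22713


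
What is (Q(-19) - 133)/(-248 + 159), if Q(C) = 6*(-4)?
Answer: 157/89 ≈ 1.7640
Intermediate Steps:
Q(C) = -24
(Q(-19) - 133)/(-248 + 159) = (-24 - 133)/(-248 + 159) = -157/(-89) = -157*(-1/89) = 157/89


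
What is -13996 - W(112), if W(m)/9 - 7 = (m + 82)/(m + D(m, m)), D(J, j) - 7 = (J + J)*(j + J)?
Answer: -235699717/16765 ≈ -14059.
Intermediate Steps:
D(J, j) = 7 + 2*J*(J + j) (D(J, j) = 7 + (J + J)*(j + J) = 7 + (2*J)*(J + j) = 7 + 2*J*(J + j))
W(m) = 63 + 9*(82 + m)/(7 + m + 4*m**2) (W(m) = 63 + 9*((m + 82)/(m + (7 + 2*m**2 + 2*m*m))) = 63 + 9*((82 + m)/(m + (7 + 2*m**2 + 2*m**2))) = 63 + 9*((82 + m)/(m + (7 + 4*m**2))) = 63 + 9*((82 + m)/(7 + m + 4*m**2)) = 63 + 9*(82 + m)/(7 + m + 4*m**2))
-13996 - W(112) = -13996 - 9*(131 + 8*112 + 28*112**2)/(7 + 112 + 4*112**2) = -13996 - 9*(131 + 896 + 28*12544)/(7 + 112 + 4*12544) = -13996 - 9*(131 + 896 + 351232)/(7 + 112 + 50176) = -13996 - 9*352259/50295 = -13996 - 1*1056777/16765 = -13996 - 1056777/16765 = -235699717/16765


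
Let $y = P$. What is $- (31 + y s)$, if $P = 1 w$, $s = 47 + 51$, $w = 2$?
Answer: $-227$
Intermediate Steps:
$s = 98$
$P = 2$ ($P = 1 \cdot 2 = 2$)
$y = 2$
$- (31 + y s) = - (31 + 2 \cdot 98) = - (31 + 196) = \left(-1\right) 227 = -227$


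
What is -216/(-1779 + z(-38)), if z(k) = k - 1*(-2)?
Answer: 72/605 ≈ 0.11901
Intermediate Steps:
z(k) = 2 + k (z(k) = k + 2 = 2 + k)
-216/(-1779 + z(-38)) = -216/(-1779 + (2 - 38)) = -216/(-1779 - 36) = -216/(-1815) = -216*(-1/1815) = 72/605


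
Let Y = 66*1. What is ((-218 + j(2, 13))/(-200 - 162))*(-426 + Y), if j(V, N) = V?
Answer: -38880/181 ≈ -214.81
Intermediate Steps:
Y = 66
((-218 + j(2, 13))/(-200 - 162))*(-426 + Y) = ((-218 + 2)/(-200 - 162))*(-426 + 66) = -216/(-362)*(-360) = -216*(-1/362)*(-360) = (108/181)*(-360) = -38880/181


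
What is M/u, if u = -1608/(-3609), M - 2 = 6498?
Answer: 1954875/134 ≈ 14589.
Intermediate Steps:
M = 6500 (M = 2 + 6498 = 6500)
u = 536/1203 (u = -1608*(-1/3609) = 536/1203 ≈ 0.44555)
M/u = 6500/(536/1203) = 6500*(1203/536) = 1954875/134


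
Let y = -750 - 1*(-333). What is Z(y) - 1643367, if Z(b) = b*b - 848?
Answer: -1470326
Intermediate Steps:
y = -417 (y = -750 + 333 = -417)
Z(b) = -848 + b**2 (Z(b) = b**2 - 848 = -848 + b**2)
Z(y) - 1643367 = (-848 + (-417)**2) - 1643367 = (-848 + 173889) - 1643367 = 173041 - 1643367 = -1470326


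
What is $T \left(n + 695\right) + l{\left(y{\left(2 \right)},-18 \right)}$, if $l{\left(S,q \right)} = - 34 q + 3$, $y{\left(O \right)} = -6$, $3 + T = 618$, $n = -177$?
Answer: $319185$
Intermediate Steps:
$T = 615$ ($T = -3 + 618 = 615$)
$l{\left(S,q \right)} = 3 - 34 q$
$T \left(n + 695\right) + l{\left(y{\left(2 \right)},-18 \right)} = 615 \left(-177 + 695\right) + \left(3 - -612\right) = 615 \cdot 518 + \left(3 + 612\right) = 318570 + 615 = 319185$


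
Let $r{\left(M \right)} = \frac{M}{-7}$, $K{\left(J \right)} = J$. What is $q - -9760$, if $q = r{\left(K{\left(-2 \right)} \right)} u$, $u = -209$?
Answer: $\frac{67902}{7} \approx 9700.3$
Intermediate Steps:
$r{\left(M \right)} = - \frac{M}{7}$ ($r{\left(M \right)} = M \left(- \frac{1}{7}\right) = - \frac{M}{7}$)
$q = - \frac{418}{7}$ ($q = \left(- \frac{1}{7}\right) \left(-2\right) \left(-209\right) = \frac{2}{7} \left(-209\right) = - \frac{418}{7} \approx -59.714$)
$q - -9760 = - \frac{418}{7} - -9760 = - \frac{418}{7} + 9760 = \frac{67902}{7}$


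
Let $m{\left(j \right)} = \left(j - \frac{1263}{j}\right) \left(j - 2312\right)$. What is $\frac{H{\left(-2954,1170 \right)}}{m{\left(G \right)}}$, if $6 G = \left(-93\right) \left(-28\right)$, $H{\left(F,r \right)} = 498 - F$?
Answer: $- \frac{749084}{175680327} \approx -0.0042639$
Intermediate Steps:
$G = 434$ ($G = \frac{\left(-93\right) \left(-28\right)}{6} = \frac{1}{6} \cdot 2604 = 434$)
$m{\left(j \right)} = \left(-2312 + j\right) \left(j - \frac{1263}{j}\right)$ ($m{\left(j \right)} = \left(j - \frac{1263}{j}\right) \left(-2312 + j\right) = \left(-2312 + j\right) \left(j - \frac{1263}{j}\right)$)
$\frac{H{\left(-2954,1170 \right)}}{m{\left(G \right)}} = \frac{498 - -2954}{-1263 + 434^{2} - 1003408 + \frac{2920056}{434}} = \frac{498 + 2954}{-1263 + 188356 - 1003408 + 2920056 \cdot \frac{1}{434}} = \frac{3452}{-1263 + 188356 - 1003408 + \frac{1460028}{217}} = \frac{3452}{- \frac{175680327}{217}} = 3452 \left(- \frac{217}{175680327}\right) = - \frac{749084}{175680327}$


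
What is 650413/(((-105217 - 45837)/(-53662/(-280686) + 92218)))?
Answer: -1202537223228695/3028481646 ≈ -3.9708e+5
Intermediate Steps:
650413/(((-105217 - 45837)/(-53662/(-280686) + 92218))) = 650413/((-151054/(-53662*(-1/280686) + 92218))) = 650413/((-151054/(3833/20049 + 92218))) = 650413/((-151054/1848882515/20049)) = 650413/((-151054*20049/1848882515)) = 650413/(-3028481646/1848882515) = 650413*(-1848882515/3028481646) = -1202537223228695/3028481646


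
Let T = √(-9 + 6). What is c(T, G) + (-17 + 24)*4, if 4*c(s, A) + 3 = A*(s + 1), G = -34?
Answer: 75/4 - 17*I*√3/2 ≈ 18.75 - 14.722*I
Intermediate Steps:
T = I*√3 (T = √(-3) = I*√3 ≈ 1.732*I)
c(s, A) = -¾ + A*(1 + s)/4 (c(s, A) = -¾ + (A*(s + 1))/4 = -¾ + (A*(1 + s))/4 = -¾ + A*(1 + s)/4)
c(T, G) + (-17 + 24)*4 = (-¾ + (¼)*(-34) + (¼)*(-34)*(I*√3)) + (-17 + 24)*4 = (-¾ - 17/2 - 17*I*√3/2) + 7*4 = (-37/4 - 17*I*√3/2) + 28 = 75/4 - 17*I*√3/2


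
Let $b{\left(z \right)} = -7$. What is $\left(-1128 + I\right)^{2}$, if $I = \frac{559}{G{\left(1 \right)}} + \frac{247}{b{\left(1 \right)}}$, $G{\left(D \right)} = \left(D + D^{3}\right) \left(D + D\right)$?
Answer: $\frac{821338281}{784} \approx 1.0476 \cdot 10^{6}$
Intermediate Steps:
$G{\left(D \right)} = 2 D \left(D + D^{3}\right)$ ($G{\left(D \right)} = \left(D + D^{3}\right) 2 D = 2 D \left(D + D^{3}\right)$)
$I = \frac{2925}{28}$ ($I = \frac{559}{2 \cdot 1^{2} \left(1 + 1^{2}\right)} + \frac{247}{-7} = \frac{559}{2 \cdot 1 \left(1 + 1\right)} + 247 \left(- \frac{1}{7}\right) = \frac{559}{2 \cdot 1 \cdot 2} - \frac{247}{7} = \frac{559}{4} - \frac{247}{7} = \frac{2925}{28} \approx 104.46$)
$\left(-1128 + I\right)^{2} = \left(-1128 + \frac{2925}{28}\right)^{2} = \left(- \frac{28659}{28}\right)^{2} = \frac{821338281}{784}$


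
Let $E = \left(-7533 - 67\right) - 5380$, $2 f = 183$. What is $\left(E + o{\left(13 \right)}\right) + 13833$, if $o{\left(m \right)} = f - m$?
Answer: $\frac{1863}{2} \approx 931.5$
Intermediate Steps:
$f = \frac{183}{2}$ ($f = \frac{1}{2} \cdot 183 = \frac{183}{2} \approx 91.5$)
$E = -12980$ ($E = -7600 - 5380 = -12980$)
$o{\left(m \right)} = \frac{183}{2} - m$
$\left(E + o{\left(13 \right)}\right) + 13833 = \left(-12980 + \left(\frac{183}{2} - 13\right)\right) + 13833 = \left(-12980 + \frac{157}{2}\right) + 13833 = - \frac{25803}{2} + 13833 = \frac{1863}{2}$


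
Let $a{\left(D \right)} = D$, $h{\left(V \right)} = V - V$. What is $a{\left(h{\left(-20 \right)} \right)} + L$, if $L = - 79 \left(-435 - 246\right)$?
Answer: $53799$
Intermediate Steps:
$L = 53799$ ($L = - 79 \left(-435 - 246\right) = \left(-79\right) \left(-681\right) = 53799$)
$h{\left(V \right)} = 0$
$a{\left(h{\left(-20 \right)} \right)} + L = 0 + 53799 = 53799$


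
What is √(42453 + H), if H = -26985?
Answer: 2*√3867 ≈ 124.37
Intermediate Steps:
√(42453 + H) = √(42453 - 26985) = √15468 = 2*√3867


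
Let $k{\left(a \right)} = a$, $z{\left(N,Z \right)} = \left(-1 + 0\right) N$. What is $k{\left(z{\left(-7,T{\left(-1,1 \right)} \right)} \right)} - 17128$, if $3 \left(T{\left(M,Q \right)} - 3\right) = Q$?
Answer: $-17121$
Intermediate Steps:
$T{\left(M,Q \right)} = 3 + \frac{Q}{3}$
$z{\left(N,Z \right)} = - N$
$k{\left(z{\left(-7,T{\left(-1,1 \right)} \right)} \right)} - 17128 = \left(-1\right) \left(-7\right) - 17128 = 7 - 17128 = -17121$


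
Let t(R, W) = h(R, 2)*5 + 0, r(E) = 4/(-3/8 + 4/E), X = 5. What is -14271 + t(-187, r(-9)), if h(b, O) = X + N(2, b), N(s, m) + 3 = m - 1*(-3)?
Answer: -15181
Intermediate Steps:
N(s, m) = m (N(s, m) = -3 + (m - 1*(-3)) = -3 + (m + 3) = -3 + (3 + m) = m)
r(E) = 4/(-3/8 + 4/E) (r(E) = 4/(-3*⅛ + 4/E) = 4/(-3/8 + 4/E))
h(b, O) = 5 + b
t(R, W) = 25 + 5*R (t(R, W) = (5 + R)*5 + 0 = (25 + 5*R) + 0 = 25 + 5*R)
-14271 + t(-187, r(-9)) = -14271 + (25 + 5*(-187)) = -14271 + (25 - 935) = -14271 - 910 = -15181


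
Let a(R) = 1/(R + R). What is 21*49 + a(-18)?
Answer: 37043/36 ≈ 1029.0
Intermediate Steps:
a(R) = 1/(2*R)
21*49 + a(-18) = 21*49 + (½)/(-18) = 1029 + (½)*(-1/18) = 1029 - 1/36 = 37043/36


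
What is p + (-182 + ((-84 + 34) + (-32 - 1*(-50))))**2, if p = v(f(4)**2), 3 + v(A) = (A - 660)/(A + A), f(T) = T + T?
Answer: 1465227/32 ≈ 45788.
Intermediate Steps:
f(T) = 2*T
v(A) = -3 + (-660 + A)/(2*A) (v(A) = -3 + (A - 660)/(A + A) = -3 + (-660 + A)/((2*A)) = -3 + (-660 + A)*(1/(2*A)) = -3 + (-660 + A)/(2*A))
p = -245/32 (p = -5/2 - 330/((2*4)**2) = -5/2 - 330/(8**2) = -5/2 - 330/64 = -5/2 - 330*1/64 = -5/2 - 165/32 = -245/32 ≈ -7.6563)
p + (-182 + ((-84 + 34) + (-32 - 1*(-50))))**2 = -245/32 + (-182 + ((-84 + 34) + (-32 - 1*(-50))))**2 = -245/32 + (-182 + (-50 + (-32 + 50)))**2 = -245/32 + (-182 + (-50 + 18))**2 = -245/32 + (-182 - 32)**2 = -245/32 + (-214)**2 = -245/32 + 45796 = 1465227/32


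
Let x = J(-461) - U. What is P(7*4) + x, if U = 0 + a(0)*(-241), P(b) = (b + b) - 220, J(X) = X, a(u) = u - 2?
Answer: -1107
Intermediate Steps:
a(u) = -2 + u
P(b) = -220 + 2*b (P(b) = 2*b - 220 = -220 + 2*b)
U = 482 (U = 0 + (-2 + 0)*(-241) = 0 - 2*(-241) = 0 + 482 = 482)
x = -943 (x = -461 - 1*482 = -461 - 482 = -943)
P(7*4) + x = (-220 + 2*(7*4)) - 943 = (-220 + 2*28) - 943 = (-220 + 56) - 943 = -164 - 943 = -1107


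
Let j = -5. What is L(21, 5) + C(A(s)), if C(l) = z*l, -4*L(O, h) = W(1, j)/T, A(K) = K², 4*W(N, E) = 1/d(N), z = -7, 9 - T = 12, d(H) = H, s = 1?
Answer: -335/48 ≈ -6.9792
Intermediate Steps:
T = -3 (T = 9 - 1*12 = 9 - 12 = -3)
W(N, E) = 1/(4*N)
L(O, h) = 1/48 (L(O, h) = -(¼)/1/(4*(-3)) = -(¼)*1*(-1)/(4*3) = -(-1)/(16*3) = -¼*(-1/12) = 1/48)
C(l) = -7*l
L(21, 5) + C(A(s)) = 1/48 - 7*1² = 1/48 - 7*1 = 1/48 - 7 = -335/48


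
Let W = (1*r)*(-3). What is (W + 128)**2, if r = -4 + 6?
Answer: 14884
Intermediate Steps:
r = 2
W = -6 (W = (1*2)*(-3) = 2*(-3) = -6)
(W + 128)**2 = (-6 + 128)**2 = 122**2 = 14884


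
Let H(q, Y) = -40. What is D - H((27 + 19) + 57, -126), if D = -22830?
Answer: -22790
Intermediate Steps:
D - H((27 + 19) + 57, -126) = -22830 - 1*(-40) = -22830 + 40 = -22790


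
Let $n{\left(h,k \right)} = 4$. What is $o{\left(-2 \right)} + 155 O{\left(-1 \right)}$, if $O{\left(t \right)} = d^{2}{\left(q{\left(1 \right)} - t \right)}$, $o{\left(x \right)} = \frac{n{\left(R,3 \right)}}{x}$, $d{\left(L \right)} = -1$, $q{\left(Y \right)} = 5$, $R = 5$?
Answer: $153$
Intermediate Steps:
$o{\left(x \right)} = \frac{4}{x}$
$O{\left(t \right)} = 1$ ($O{\left(t \right)} = \left(-1\right)^{2} = 1$)
$o{\left(-2 \right)} + 155 O{\left(-1 \right)} = \frac{4}{-2} + 155 \cdot 1 = 4 \left(- \frac{1}{2}\right) + 155 = -2 + 155 = 153$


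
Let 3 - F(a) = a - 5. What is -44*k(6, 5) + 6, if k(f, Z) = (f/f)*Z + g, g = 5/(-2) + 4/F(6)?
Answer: -192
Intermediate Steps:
F(a) = 8 - a (F(a) = 3 - (a - 5) = 3 - (-5 + a) = 3 + (5 - a) = 8 - a)
g = -½ (g = 5/(-2) + 4/(8 - 1*6) = 5*(-½) + 4/(8 - 6) = -5/2 + 4/2 = -5/2 + 4*(½) = -5/2 + 2 = -½ ≈ -0.50000)
k(f, Z) = -½ + Z (k(f, Z) = (f/f)*Z - ½ = 1*Z - ½ = Z - ½ = -½ + Z)
-44*k(6, 5) + 6 = -44*(-½ + 5) + 6 = -44*9/2 + 6 = -198 + 6 = -192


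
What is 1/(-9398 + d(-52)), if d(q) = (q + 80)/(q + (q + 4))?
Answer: -25/234957 ≈ -0.00010640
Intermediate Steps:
d(q) = (80 + q)/(4 + 2*q) (d(q) = (80 + q)/(q + (4 + q)) = (80 + q)/(4 + 2*q))
1/(-9398 + d(-52)) = 1/(-9398 + (80 - 52)/(2*(2 - 52))) = 1/(-9398 + (½)*28/(-50)) = 1/(-9398 + (½)*(-1/50)*28) = 1/(-9398 - 7/25) = 1/(-234957/25) = -25/234957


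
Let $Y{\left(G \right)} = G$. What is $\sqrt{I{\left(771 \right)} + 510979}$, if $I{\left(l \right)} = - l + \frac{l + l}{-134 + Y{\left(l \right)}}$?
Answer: $\frac{\sqrt{4225052494}}{91} \approx 714.29$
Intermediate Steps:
$I{\left(l \right)} = - l + \frac{2 l}{-134 + l}$ ($I{\left(l \right)} = - l + \frac{l + l}{-134 + l} = - l + \frac{2 l}{-134 + l}$)
$\sqrt{I{\left(771 \right)} + 510979} = \sqrt{\frac{771 \left(136 - 771\right)}{-134 + 771} + 510979} = \sqrt{\frac{771 \left(136 - 771\right)}{637} + 510979} = \sqrt{771 \cdot \frac{1}{637} \left(-635\right) + 510979} = \sqrt{- \frac{489585}{637} + 510979} = \sqrt{\frac{325004038}{637}} = \frac{\sqrt{4225052494}}{91}$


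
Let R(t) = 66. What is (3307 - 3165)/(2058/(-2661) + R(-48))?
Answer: 62977/28928 ≈ 2.1770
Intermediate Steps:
(3307 - 3165)/(2058/(-2661) + R(-48)) = (3307 - 3165)/(2058/(-2661) + 66) = 142/(2058*(-1/2661) + 66) = 142/(-686/887 + 66) = 142/(57856/887) = 142*(887/57856) = 62977/28928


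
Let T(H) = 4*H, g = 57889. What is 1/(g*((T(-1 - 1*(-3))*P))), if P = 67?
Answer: 1/31028504 ≈ 3.2228e-8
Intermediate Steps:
1/(g*((T(-1 - 1*(-3))*P))) = 1/(57889*(((4*(-1 - 1*(-3)))*67))) = 1/(57889*(((4*(-1 + 3))*67))) = 1/(57889*(((4*2)*67))) = 1/(57889*((8*67))) = (1/57889)/536 = (1/57889)*(1/536) = 1/31028504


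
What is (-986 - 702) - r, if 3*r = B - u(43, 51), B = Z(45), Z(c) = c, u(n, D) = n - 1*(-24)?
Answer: -5042/3 ≈ -1680.7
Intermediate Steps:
u(n, D) = 24 + n (u(n, D) = n + 24 = 24 + n)
B = 45
r = -22/3 (r = (45 - (24 + 43))/3 = (45 - 1*67)/3 = (45 - 67)/3 = (1/3)*(-22) = -22/3 ≈ -7.3333)
(-986 - 702) - r = (-986 - 702) - 1*(-22/3) = -1688 + 22/3 = -5042/3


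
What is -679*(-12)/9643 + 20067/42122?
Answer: 536716137/406182446 ≈ 1.3214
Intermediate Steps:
-679*(-12)/9643 + 20067/42122 = 8148*(1/9643) + 20067*(1/42122) = 8148/9643 + 20067/42122 = 536716137/406182446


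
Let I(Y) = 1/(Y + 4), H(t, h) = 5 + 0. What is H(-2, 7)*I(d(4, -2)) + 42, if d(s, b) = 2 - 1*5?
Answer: 47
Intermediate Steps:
d(s, b) = -3 (d(s, b) = 2 - 5 = -3)
H(t, h) = 5
I(Y) = 1/(4 + Y)
H(-2, 7)*I(d(4, -2)) + 42 = 5/(4 - 3) + 42 = 5/1 + 42 = 5*1 + 42 = 5 + 42 = 47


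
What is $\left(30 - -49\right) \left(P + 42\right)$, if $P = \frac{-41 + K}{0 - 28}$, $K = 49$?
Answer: $\frac{23068}{7} \approx 3295.4$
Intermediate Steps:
$P = - \frac{2}{7}$ ($P = \frac{-41 + 49}{0 - 28} = \frac{8}{-28} = 8 \left(- \frac{1}{28}\right) = - \frac{2}{7} \approx -0.28571$)
$\left(30 - -49\right) \left(P + 42\right) = \left(30 - -49\right) \left(- \frac{2}{7} + 42\right) = \left(30 + 49\right) \frac{292}{7} = 79 \cdot \frac{292}{7} = \frac{23068}{7}$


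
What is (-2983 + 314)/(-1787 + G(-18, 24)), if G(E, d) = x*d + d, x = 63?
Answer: 2669/251 ≈ 10.633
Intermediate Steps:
G(E, d) = 64*d (G(E, d) = 63*d + d = 64*d)
(-2983 + 314)/(-1787 + G(-18, 24)) = (-2983 + 314)/(-1787 + 64*24) = -2669/(-1787 + 1536) = -2669/(-251) = -2669*(-1/251) = 2669/251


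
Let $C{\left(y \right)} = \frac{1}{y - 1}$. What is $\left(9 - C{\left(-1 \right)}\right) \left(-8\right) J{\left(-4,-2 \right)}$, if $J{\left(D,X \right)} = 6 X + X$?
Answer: $1064$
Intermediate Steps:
$J{\left(D,X \right)} = 7 X$
$C{\left(y \right)} = \frac{1}{-1 + y}$
$\left(9 - C{\left(-1 \right)}\right) \left(-8\right) J{\left(-4,-2 \right)} = \left(9 - \frac{1}{-1 - 1}\right) \left(-8\right) 7 \left(-2\right) = \left(9 - \frac{1}{-2}\right) \left(-8\right) \left(-14\right) = \left(9 - - \frac{1}{2}\right) \left(-8\right) \left(-14\right) = \left(9 + \frac{1}{2}\right) \left(-8\right) \left(-14\right) = \frac{19}{2} \left(-8\right) \left(-14\right) = \left(-76\right) \left(-14\right) = 1064$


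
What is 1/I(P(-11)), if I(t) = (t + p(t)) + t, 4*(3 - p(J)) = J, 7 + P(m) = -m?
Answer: 1/10 ≈ 0.10000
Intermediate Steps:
P(m) = -7 - m
p(J) = 3 - J/4
I(t) = 3 + 7*t/4 (I(t) = (t + (3 - t/4)) + t = (3 + 3*t/4) + t = 3 + 7*t/4)
1/I(P(-11)) = 1/(3 + 7*(-7 - 1*(-11))/4) = 1/(3 + 7*(-7 + 11)/4) = 1/(3 + (7/4)*4) = 1/(3 + 7) = 1/10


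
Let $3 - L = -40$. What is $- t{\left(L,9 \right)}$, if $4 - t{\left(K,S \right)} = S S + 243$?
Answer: $320$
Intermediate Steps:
$L = 43$ ($L = 3 - -40 = 3 + 40 = 43$)
$t{\left(K,S \right)} = -239 - S^{2}$ ($t{\left(K,S \right)} = 4 - \left(S S + 243\right) = 4 - \left(S^{2} + 243\right) = 4 - \left(243 + S^{2}\right) = -239 - S^{2}$)
$- t{\left(L,9 \right)} = - (-239 - 9^{2}) = - (-239 - 81) = \left(-1\right) \left(-320\right) = 320$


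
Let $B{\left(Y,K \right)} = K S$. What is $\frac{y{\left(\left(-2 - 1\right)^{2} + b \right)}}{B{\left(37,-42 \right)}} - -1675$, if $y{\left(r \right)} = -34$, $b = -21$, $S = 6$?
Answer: $\frac{211067}{126} \approx 1675.1$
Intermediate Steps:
$B{\left(Y,K \right)} = 6 K$ ($B{\left(Y,K \right)} = K 6 = 6 K$)
$\frac{y{\left(\left(-2 - 1\right)^{2} + b \right)}}{B{\left(37,-42 \right)}} - -1675 = - \frac{34}{6 \left(-42\right)} - -1675 = - \frac{34}{-252} + 1675 = \left(-34\right) \left(- \frac{1}{252}\right) + 1675 = \frac{17}{126} + 1675 = \frac{211067}{126}$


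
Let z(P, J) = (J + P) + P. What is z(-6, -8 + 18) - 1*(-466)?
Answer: 464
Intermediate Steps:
z(P, J) = J + 2*P
z(-6, -8 + 18) - 1*(-466) = ((-8 + 18) + 2*(-6)) - 1*(-466) = (10 - 12) + 466 = -2 + 466 = 464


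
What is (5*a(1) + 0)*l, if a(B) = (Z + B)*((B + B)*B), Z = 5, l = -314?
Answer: -18840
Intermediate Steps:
a(B) = 2*B²*(5 + B) (a(B) = (5 + B)*((B + B)*B) = (5 + B)*((2*B)*B) = (5 + B)*(2*B²) = 2*B²*(5 + B))
(5*a(1) + 0)*l = (5*(2*1²*(5 + 1)) + 0)*(-314) = (5*(2*1*6) + 0)*(-314) = (5*12 + 0)*(-314) = (60 + 0)*(-314) = 60*(-314) = -18840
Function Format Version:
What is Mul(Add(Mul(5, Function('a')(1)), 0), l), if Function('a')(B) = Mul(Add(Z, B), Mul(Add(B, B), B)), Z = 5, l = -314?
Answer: -18840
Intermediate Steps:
Function('a')(B) = Mul(2, Pow(B, 2), Add(5, B)) (Function('a')(B) = Mul(Add(5, B), Mul(Add(B, B), B)) = Mul(Add(5, B), Mul(Mul(2, B), B)) = Mul(Add(5, B), Mul(2, Pow(B, 2))) = Mul(2, Pow(B, 2), Add(5, B)))
Mul(Add(Mul(5, Function('a')(1)), 0), l) = Mul(Add(Mul(5, Mul(2, Pow(1, 2), Add(5, 1))), 0), -314) = Mul(Add(Mul(5, Mul(2, 1, 6)), 0), -314) = Mul(Add(Mul(5, 12), 0), -314) = Mul(Add(60, 0), -314) = Mul(60, -314) = -18840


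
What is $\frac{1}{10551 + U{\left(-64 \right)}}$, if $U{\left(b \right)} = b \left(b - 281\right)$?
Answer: $\frac{1}{32631} \approx 3.0646 \cdot 10^{-5}$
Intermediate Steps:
$U{\left(b \right)} = b \left(-281 + b\right)$
$\frac{1}{10551 + U{\left(-64 \right)}} = \frac{1}{10551 - 64 \left(-281 - 64\right)} = \frac{1}{10551 - -22080} = \frac{1}{10551 + 22080} = \frac{1}{32631}$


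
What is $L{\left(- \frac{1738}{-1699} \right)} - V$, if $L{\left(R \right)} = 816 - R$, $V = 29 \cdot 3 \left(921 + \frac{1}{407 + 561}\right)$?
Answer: $- \frac{130439238749}{1644632} \approx -79312.0$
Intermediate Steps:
$V = \frac{77563023}{968}$ ($V = 87 \left(921 + \frac{1}{968}\right) = 87 \cdot \frac{891529}{968} = \frac{77563023}{968} \approx 80127.0$)
$L{\left(- \frac{1738}{-1699} \right)} - V = \left(816 - - \frac{1738}{-1699}\right) - \frac{77563023}{968} = \left(816 - \left(-1738\right) \left(- \frac{1}{1699}\right)\right) - \frac{77563023}{968} = \left(816 - \frac{1738}{1699}\right) - \frac{77563023}{968} = \frac{1384646}{1699} - \frac{77563023}{968} = - \frac{130439238749}{1644632}$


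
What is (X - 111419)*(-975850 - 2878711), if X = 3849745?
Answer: -14409605604886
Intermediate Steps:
(X - 111419)*(-975850 - 2878711) = (3849745 - 111419)*(-975850 - 2878711) = 3738326*(-3854561) = -14409605604886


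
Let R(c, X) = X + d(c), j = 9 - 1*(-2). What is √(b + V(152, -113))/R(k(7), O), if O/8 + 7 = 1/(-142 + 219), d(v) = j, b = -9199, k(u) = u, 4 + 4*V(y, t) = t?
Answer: -77*I*√36913/6914 ≈ -2.1397*I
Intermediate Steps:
j = 11 (j = 9 + 2 = 11)
V(y, t) = -1 + t/4
d(v) = 11
O = -4304/77 (O = -56 + 8/(-142 + 219) = -56 + 8/77 = -4304/77 ≈ -55.896)
R(c, X) = 11 + X (R(c, X) = X + 11 = 11 + X)
√(b + V(152, -113))/R(k(7), O) = √(-9199 + (-1 + (¼)*(-113)))/(11 - 4304/77) = √(-9199 + (-1 - 113/4))/(-3457/77) = √(-9199 - 117/4)*(-77/3457) = √(-36913/4)*(-77/3457) = (I*√36913/2)*(-77/3457) = -77*I*√36913/6914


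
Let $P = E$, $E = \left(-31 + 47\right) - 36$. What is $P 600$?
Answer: $-12000$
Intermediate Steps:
$E = -20$ ($E = 16 - 36 = -20$)
$P = -20$
$P 600 = \left(-20\right) 600 = -12000$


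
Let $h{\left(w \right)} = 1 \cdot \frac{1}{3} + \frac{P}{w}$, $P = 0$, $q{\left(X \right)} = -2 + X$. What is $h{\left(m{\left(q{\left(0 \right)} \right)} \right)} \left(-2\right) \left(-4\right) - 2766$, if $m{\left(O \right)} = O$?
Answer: $- \frac{8290}{3} \approx -2763.3$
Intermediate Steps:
$h{\left(w \right)} = \frac{1}{3}$ ($h{\left(w \right)} = 1 \cdot \frac{1}{3} + \frac{0}{w} = 1 \cdot \frac{1}{3} + 0 = \frac{1}{3} + 0 = \frac{1}{3}$)
$h{\left(m{\left(q{\left(0 \right)} \right)} \right)} \left(-2\right) \left(-4\right) - 2766 = \frac{1}{3} \left(-2\right) \left(-4\right) - 2766 = \left(- \frac{2}{3}\right) \left(-4\right) - 2766 = \frac{8}{3} - 2766 = - \frac{8290}{3}$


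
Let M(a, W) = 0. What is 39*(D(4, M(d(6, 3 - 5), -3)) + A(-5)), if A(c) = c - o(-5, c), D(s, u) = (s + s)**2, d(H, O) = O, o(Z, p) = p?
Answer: 2496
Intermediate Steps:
D(s, u) = 4*s**2 (D(s, u) = (2*s)**2 = 4*s**2)
A(c) = 0 (A(c) = c - c = 0)
39*(D(4, M(d(6, 3 - 5), -3)) + A(-5)) = 39*(4*4**2 + 0) = 39*(4*16 + 0) = 39*(64 + 0) = 39*64 = 2496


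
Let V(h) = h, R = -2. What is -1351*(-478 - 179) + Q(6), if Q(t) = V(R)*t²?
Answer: 887535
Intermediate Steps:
Q(t) = -2*t²
-1351*(-478 - 179) + Q(6) = -1351*(-478 - 179) - 2*6² = -1351*(-657) - 2*36 = 887607 - 72 = 887535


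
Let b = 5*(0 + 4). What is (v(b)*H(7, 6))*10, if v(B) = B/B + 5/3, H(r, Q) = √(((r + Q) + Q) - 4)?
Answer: 80*√15/3 ≈ 103.28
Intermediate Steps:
H(r, Q) = √(-4 + r + 2*Q) (H(r, Q) = √(((Q + r) + Q) - 4) = √((r + 2*Q) - 4) = √(-4 + r + 2*Q))
b = 20 (b = 5*4 = 20)
v(B) = 8/3 (v(B) = 1 + 5*(⅓) = 1 + 5/3 = 8/3)
(v(b)*H(7, 6))*10 = (8*√(-4 + 7 + 2*6)/3)*10 = (8*√(-4 + 7 + 12)/3)*10 = (8*√15/3)*10 = 80*√15/3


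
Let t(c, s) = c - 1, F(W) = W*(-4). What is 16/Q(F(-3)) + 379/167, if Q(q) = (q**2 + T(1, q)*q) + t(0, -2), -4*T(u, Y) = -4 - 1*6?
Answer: 68239/28891 ≈ 2.3619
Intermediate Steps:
F(W) = -4*W
T(u, Y) = 5/2 (T(u, Y) = -(-4 - 1*6)/4 = -(-4 - 6)/4 = -1/4*(-10) = 5/2)
t(c, s) = -1 + c
Q(q) = -1 + q**2 + 5*q/2 (Q(q) = (q**2 + 5*q/2) + (-1 + 0) = (q**2 + 5*q/2) - 1 = -1 + q**2 + 5*q/2)
16/Q(F(-3)) + 379/167 = 16/(-1 + (-4*(-3))**2 + 5*(-4*(-3))/2) + 379/167 = 16/(-1 + 12**2 + (5/2)*12) + 379*(1/167) = 16/(-1 + 144 + 30) + 379/167 = 16/173 + 379/167 = 68239/28891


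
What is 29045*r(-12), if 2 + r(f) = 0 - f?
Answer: 290450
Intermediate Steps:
r(f) = -2 - f (r(f) = -2 + (0 - f) = -2 - f)
29045*r(-12) = 29045*(-2 - 1*(-12)) = 29045*(-2 + 12) = 29045*10 = 290450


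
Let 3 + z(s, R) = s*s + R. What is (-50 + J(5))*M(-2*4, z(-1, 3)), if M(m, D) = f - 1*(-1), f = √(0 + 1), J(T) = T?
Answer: -90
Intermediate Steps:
f = 1 (f = √1 = 1)
z(s, R) = -3 + R + s² (z(s, R) = -3 + (s*s + R) = -3 + (s² + R) = -3 + (R + s²) = -3 + R + s²)
M(m, D) = 2 (M(m, D) = 1 - 1*(-1) = 1 + 1 = 2)
(-50 + J(5))*M(-2*4, z(-1, 3)) = (-50 + 5)*2 = -45*2 = -90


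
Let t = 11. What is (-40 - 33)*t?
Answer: -803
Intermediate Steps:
(-40 - 33)*t = (-40 - 33)*11 = -73*11 = -803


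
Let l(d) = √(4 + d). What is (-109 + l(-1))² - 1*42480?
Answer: -42480 + (109 - √3)² ≈ -30974.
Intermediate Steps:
(-109 + l(-1))² - 1*42480 = (-109 + √(4 - 1))² - 1*42480 = (-109 + √3)² - 42480 = -42480 + (-109 + √3)²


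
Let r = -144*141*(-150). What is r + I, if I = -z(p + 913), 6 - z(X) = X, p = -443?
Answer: 3046064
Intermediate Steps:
z(X) = 6 - X
r = 3045600 (r = -20304*(-150) = 3045600)
I = 464 (I = -(6 - (-443 + 913)) = -(6 - 1*470) = -(6 - 470) = -1*(-464) = 464)
r + I = 3045600 + 464 = 3046064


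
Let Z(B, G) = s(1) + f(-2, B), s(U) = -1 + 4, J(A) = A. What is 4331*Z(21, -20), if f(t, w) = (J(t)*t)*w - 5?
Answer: 355142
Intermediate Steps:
s(U) = 3
f(t, w) = -5 + w*t² (f(t, w) = (t*t)*w - 5 = t²*w - 5 = w*t² - 5 = -5 + w*t²)
Z(B, G) = -2 + 4*B (Z(B, G) = 3 + (-5 + B*(-2)²) = 3 + (-5 + B*4) = 3 + (-5 + 4*B) = -2 + 4*B)
4331*Z(21, -20) = 4331*(-2 + 4*21) = 4331*(-2 + 84) = 4331*82 = 355142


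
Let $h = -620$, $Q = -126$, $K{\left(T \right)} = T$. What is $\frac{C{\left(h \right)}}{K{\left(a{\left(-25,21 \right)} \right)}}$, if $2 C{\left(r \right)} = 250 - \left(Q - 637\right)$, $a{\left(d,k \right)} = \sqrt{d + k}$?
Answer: $- \frac{1013 i}{4} \approx - 253.25 i$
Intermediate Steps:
$C{\left(r \right)} = \frac{1013}{2}$ ($C{\left(r \right)} = \frac{250 - \left(-126 - 637\right)}{2} = \frac{250 - -763}{2} = \frac{250 + 763}{2} = \frac{1}{2} \cdot 1013 = \frac{1013}{2}$)
$\frac{C{\left(h \right)}}{K{\left(a{\left(-25,21 \right)} \right)}} = \frac{1013}{2 \sqrt{-25 + 21}} = \frac{1013}{2 \sqrt{-4}} = \frac{1013}{2 \cdot 2 i} = \frac{1013 \left(- \frac{i}{2}\right)}{2} = - \frac{1013 i}{4}$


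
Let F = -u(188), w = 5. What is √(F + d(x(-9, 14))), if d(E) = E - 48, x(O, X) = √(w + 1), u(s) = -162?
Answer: √(114 + √6) ≈ 10.791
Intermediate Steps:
x(O, X) = √6 (x(O, X) = √(5 + 1) = √6)
d(E) = -48 + E
F = 162 (F = -1*(-162) = 162)
√(F + d(x(-9, 14))) = √(162 + (-48 + √6)) = √(114 + √6)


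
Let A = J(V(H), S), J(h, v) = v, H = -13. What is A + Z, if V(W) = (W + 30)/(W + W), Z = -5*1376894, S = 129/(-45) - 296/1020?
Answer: -351108131/51 ≈ -6.8845e+6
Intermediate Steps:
S = -161/51 (S = 129*(-1/45) - 296*1/1020 = -43/15 - 74/255 = -161/51 ≈ -3.1569)
Z = -6884470
V(W) = (30 + W)/(2*W) (V(W) = (30 + W)/((2*W)) = (30 + W)*(1/(2*W)) = (30 + W)/(2*W))
A = -161/51 ≈ -3.1569
A + Z = -161/51 - 6884470 = -351108131/51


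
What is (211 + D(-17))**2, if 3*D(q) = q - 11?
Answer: 366025/9 ≈ 40669.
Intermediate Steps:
D(q) = -11/3 + q/3 (D(q) = (q - 11)/3 = (-11 + q)/3 = -11/3 + q/3)
(211 + D(-17))**2 = (211 + (-11/3 + (1/3)*(-17)))**2 = (211 + (-11/3 - 17/3))**2 = (211 - 28/3)**2 = (605/3)**2 = 366025/9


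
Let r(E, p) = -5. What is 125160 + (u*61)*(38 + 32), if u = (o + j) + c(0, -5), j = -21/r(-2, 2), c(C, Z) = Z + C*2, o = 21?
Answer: 211414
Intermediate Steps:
c(C, Z) = Z + 2*C
j = 21/5 (j = -21/(-5) = -21*(-1/5) = 21/5 ≈ 4.2000)
u = 101/5 (u = (21 + 21/5) + (-5 + 2*0) = 126/5 + (-5 + 0) = 126/5 - 5 = 101/5 ≈ 20.200)
125160 + (u*61)*(38 + 32) = 125160 + ((101/5)*61)*(38 + 32) = 125160 + (6161/5)*70 = 125160 + 86254 = 211414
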